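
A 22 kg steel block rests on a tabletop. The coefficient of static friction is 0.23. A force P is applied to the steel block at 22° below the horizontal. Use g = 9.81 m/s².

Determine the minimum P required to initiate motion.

N = m g + P sin α (the push presses the steel block into the tabletop).
At impending slip, P cos α = μ_s N = μ_s (m g + P sin α).
Solving: P (cos α − μ_s sin α) = μ_s m g → P = 0.23×216/(cos 22° − 0.23 sin 22°) = 49.6/0.841 = 59 N.

P ≈ 59 N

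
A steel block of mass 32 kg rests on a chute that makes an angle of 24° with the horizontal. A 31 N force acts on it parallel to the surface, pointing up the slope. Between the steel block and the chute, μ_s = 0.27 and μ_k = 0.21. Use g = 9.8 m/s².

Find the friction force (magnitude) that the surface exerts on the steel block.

Perpendicular to the surface, N = m g cos θ = 32·9.8·cos 24° = 286.5 N.
For equilibrium along the incline the friction force must supply f = m g sin θ − P = 127.6 − 31 = 96.55 N (positive meaning up-slope).
Static friction can supply at most μ_s N = 77.35 N.
Since |96.55| > 77.35 N, static friction cannot hold it; the steel block slides down the incline and kinetic friction applies: f = μ_k N = 0.21 × 286.5 = 60.2 N.

f ≈ 60.2 N (up the incline)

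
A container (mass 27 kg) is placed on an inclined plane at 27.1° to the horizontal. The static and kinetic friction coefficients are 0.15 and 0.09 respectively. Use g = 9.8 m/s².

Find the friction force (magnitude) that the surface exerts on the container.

f ≈ 21.2 N (up the incline)

Perpendicular to the surface, N = m g cos θ = 27·9.8·cos 27.1° = 235.6 N.
For equilibrium along the incline, friction must balance the weight component: f = m g sin θ = 120.5 N up the slope.
The static-friction ceiling is μ_s N = 0.15 × 235.6 = 35.33 N.
|120.5| exceeds 35.33 N, so the container slips down-slope; friction is kinetic, f = μ_k N = 0.09×235.6 = 21.2 N.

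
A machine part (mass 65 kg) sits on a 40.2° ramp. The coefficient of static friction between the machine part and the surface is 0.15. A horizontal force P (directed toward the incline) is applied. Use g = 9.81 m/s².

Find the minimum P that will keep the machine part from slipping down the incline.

The machine part tends to slide down (tan θ > μ_s), so at the point of impending slip friction acts up-slope at its limit: f = μ_s N.
Perpendicular to the incline: N = m g cos θ + P sin θ.
Along the incline: P cos θ + μ_s N = m g sin θ, i.e. P cos θ + μ_s (m g cos θ + P sin θ) = m g sin θ.
Solving, P (cos θ + μ_s sin θ) = m g (sin θ − μ_s cos θ), so P = 638×0.5309/0.8606 = 393 N.

P_min ≈ 393 N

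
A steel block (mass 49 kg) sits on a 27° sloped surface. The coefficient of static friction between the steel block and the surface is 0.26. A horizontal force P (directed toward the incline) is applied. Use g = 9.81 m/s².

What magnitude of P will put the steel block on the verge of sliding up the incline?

P ≈ 426 N

At impending motion up the slope, friction acts down-slope at its limit: f = μ_s N.
Perpendicular to the incline: N = m g cos θ + P sin θ.
Along the incline: P cos θ = m g sin θ + μ_s N = m g sin θ + μ_s (m g cos θ + P sin θ).
Solving, P (cos θ − μ_s sin θ) = m g (sin θ + μ_s cos θ), so P = 49×9.81×(sin 27° + 0.26 cos 27°)/(cos 27° − 0.26 sin 27°) = 481×0.6857/0.773 = 426 N.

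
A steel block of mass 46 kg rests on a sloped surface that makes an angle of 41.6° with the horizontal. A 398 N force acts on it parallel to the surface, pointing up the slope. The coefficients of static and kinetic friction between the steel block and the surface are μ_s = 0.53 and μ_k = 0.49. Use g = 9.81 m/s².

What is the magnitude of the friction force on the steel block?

The normal reaction is N = m g cos θ = 337.5 N.
The friction needed for equilibrium is m g sin θ − P = 299.6 − 398 = -98.4 N, measured positive up-slope.
Maximum static friction available: μ_s N = 0.53 × 337.5 = 178.8 N.
Since |-98.4| ≤ 178.8 N, the steel block remains in static equilibrium and friction takes exactly the required value.

f ≈ 98.4 N (down the incline)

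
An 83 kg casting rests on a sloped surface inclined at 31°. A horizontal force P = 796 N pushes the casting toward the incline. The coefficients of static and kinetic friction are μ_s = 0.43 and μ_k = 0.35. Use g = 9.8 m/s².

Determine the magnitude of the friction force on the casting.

Resolve perpendicular to the incline: N = m g cos θ + P sin θ = 83×9.8×cos 31° + 796×sin 31° = 1107 N.
Parallel to the incline: P cos θ − m g sin θ = 682.3 − 418.9 = 263.4 N; the friction needed to balance this is 263.4 N acting down the slope.
Maximum static friction: μ_s N = 0.43 × 1107 = 476.1 N.
|f_req| = 263.4 ≤ 476.1 N → the casting is in equilibrium; friction equals the required value.

f ≈ 263 N (down the incline)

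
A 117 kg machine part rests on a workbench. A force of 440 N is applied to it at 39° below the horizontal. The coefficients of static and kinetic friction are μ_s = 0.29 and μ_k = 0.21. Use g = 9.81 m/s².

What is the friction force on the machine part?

N = m g + P sin α = 1148 + 440×sin 39° = 1425 N.
The horizontal driving force is P cos α = 341.9 N, so equilibrium needs friction f = 341.9 N.
The static-friction limit is μ_s N = 413.2 N.
Since 341.9 N does not exceed the limit, the machine part stays at rest and f = 342 N.

f ≈ 342 N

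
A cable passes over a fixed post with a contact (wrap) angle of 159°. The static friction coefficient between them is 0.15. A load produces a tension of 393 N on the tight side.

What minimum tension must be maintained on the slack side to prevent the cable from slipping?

T_min ≈ 259 N

Capstan equation at impending slip: T_tight/T_slack = e^{μβ}.
β = 159° = 2.775 rad; e^{μβ} = e^{0.15×2.775} = 1.516.
T_slack = T_tight / e^{μβ} = 393 / 1.516 = 259 N.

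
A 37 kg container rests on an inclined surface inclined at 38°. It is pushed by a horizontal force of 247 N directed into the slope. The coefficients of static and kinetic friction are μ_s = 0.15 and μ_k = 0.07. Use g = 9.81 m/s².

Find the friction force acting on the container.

Resolve perpendicular to the incline: N = m g cos θ + P sin θ = 37×9.81×cos 38° + 247×sin 38° = 438.1 N.
Parallel to the incline: P cos θ − m g sin θ = 194.6 − 223.5 = -28.83 N; the friction needed to balance this is 28.83 N acting up the slope.
Maximum static friction: μ_s N = 0.15 × 438.1 = 65.71 N.
Since 28.83 N is within the 65.71 N limit, the container stays put and friction is exactly 28.8 N.

f ≈ 28.8 N (up the incline)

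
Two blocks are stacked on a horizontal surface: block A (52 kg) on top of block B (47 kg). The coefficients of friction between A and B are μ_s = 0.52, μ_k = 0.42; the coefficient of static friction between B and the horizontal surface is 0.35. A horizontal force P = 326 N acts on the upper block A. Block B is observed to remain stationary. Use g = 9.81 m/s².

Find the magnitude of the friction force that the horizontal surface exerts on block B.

Between the blocks, N₁ = m_A g = 510.1 N.
Maximum static friction on A from B: μ_s N₁ = 0.52×510.1 = 265.3 N.
P = 326 N exceeds that limit, so A slips over B and the interface friction becomes kinetic: f₁ = μ_k N₁ = 0.42×510.1 = 214 N.
By Newton's third law B feels 214 N forward from A. With B stationary, the floor's static friction on B balances it: f₂ = 214 N (well within μ_s(m_A+m_B)g = 339.9 N).

f ≈ 214 N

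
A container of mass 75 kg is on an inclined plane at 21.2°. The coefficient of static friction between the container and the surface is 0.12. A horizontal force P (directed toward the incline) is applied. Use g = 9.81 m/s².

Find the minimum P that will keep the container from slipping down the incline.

The container tends to slide down (tan θ > μ_s), so at the point of impending slip friction acts up-slope at its limit: f = μ_s N.
Perpendicular to the incline: N = m g cos θ + P sin θ.
Along the incline: P cos θ + μ_s N = m g sin θ, i.e. P cos θ + μ_s (m g cos θ + P sin θ) = m g sin θ.
Solving, P (cos θ + μ_s sin θ) = m g (sin θ − μ_s cos θ), so P = 736×0.2497/0.9757 = 188 N.

P_min ≈ 188 N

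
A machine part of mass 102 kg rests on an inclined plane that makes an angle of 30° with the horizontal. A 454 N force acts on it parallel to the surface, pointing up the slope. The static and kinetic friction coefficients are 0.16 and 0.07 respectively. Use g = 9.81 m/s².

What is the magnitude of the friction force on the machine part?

f ≈ 46.3 N (up the incline)

The normal reaction is N = m g cos θ = 866.6 N.
For equilibrium along the incline the friction force must supply f = m g sin θ − P = 500.3 − 454 = 46.31 N (positive meaning up-slope).
Static friction can supply at most μ_s N = 138.6 N.
Since |46.31| ≤ 138.6 N, static friction is sufficient; f equals the required value, not μ_s N.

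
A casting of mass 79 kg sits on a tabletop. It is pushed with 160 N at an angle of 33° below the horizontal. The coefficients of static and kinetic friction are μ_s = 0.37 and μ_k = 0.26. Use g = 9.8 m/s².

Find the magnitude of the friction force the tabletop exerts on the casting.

f ≈ 134 N

N = m g + P sin α = 774.2 + 160×sin 33° = 861.3 N.
The horizontal driving force is P cos α = 134.2 N, so equilibrium needs friction f = 134.2 N.
μ_s N = 0.37 × 861.3 = 318.7 N.
Since 134.2 N does not exceed the limit, the casting stays at rest and f = 134 N.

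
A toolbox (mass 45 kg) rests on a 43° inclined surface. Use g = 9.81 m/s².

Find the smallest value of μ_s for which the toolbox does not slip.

At the slip threshold m g sin θ = μ_s m g cos θ, so μ_s,min = tan θ.
μ_s,min = tan 43° = 0.933.

μ_s,min ≈ 0.933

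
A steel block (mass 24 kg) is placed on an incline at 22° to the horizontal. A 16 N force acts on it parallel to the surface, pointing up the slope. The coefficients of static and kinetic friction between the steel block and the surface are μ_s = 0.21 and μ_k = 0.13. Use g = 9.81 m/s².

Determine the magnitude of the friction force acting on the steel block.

The normal reaction is N = m g cos θ = 218.3 N.
Parallel to the incline, ΣF = 0 gives f = m g sin θ − P = 88.2 − 16 = 72.2 N (up-slope positive).
Maximum static friction available: μ_s N = 0.21 × 218.3 = 45.84 N.
|72.2| exceeds 45.84 N, so the steel block slips down-slope; friction is kinetic, f = μ_k N = 0.13×218.3 = 28.4 N.

f ≈ 28.4 N (up the incline)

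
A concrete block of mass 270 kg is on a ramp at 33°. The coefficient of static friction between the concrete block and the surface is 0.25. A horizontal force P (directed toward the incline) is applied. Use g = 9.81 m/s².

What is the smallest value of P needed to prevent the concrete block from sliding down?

P_min ≈ 910 N

The concrete block tends to slide down (tan θ > μ_s), so at the point of impending slip friction acts up-slope at its limit: f = μ_s N.
Perpendicular to the incline: N = m g cos θ + P sin θ.
Along the incline: P cos θ + μ_s N = m g sin θ, i.e. P cos θ + μ_s (m g cos θ + P sin θ) = m g sin θ.
Solving, P (cos θ + μ_s sin θ) = m g (sin θ − μ_s cos θ), so P = 2650×0.335/0.9748 = 910 N.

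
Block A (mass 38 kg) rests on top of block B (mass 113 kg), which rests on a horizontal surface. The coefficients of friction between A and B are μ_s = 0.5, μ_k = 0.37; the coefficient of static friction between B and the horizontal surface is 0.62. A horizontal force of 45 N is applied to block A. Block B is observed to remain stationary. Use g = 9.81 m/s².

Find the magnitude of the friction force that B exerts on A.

f ≈ 45 N

Normal force at the A–B interface: N₁ = m_A g = 372.8 N.
So the A–B interface can sustain at most μ_s N₁ = 186.4 N of static friction.
P = 45 N is within that limit, so A and B move together (both at rest); the A–B friction is simply f₁ = P = 45 N.
By Newton's third law B feels 45 N forward from A. With B stationary, the floor's static friction on B balances it: f₂ = 45 N (well within μ_s(m_A+m_B)g = 918.4 N).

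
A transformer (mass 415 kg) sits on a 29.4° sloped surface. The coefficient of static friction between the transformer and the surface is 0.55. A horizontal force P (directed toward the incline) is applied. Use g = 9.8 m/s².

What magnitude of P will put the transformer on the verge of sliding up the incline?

At impending motion up the slope, friction acts down-slope at its limit: f = μ_s N.
Perpendicular to the incline: N = m g cos θ + P sin θ.
Along the incline: P cos θ = m g sin θ + μ_s N = m g sin θ + μ_s (m g cos θ + P sin θ).
Solving, P (cos θ − μ_s sin θ) = m g (sin θ + μ_s cos θ), so P = 415×9.8×(sin 29.4° + 0.55 cos 29.4°)/(cos 29.4° − 0.55 sin 29.4°) = 4070×0.9701/0.6012 = 6560 N.

P ≈ 6560 N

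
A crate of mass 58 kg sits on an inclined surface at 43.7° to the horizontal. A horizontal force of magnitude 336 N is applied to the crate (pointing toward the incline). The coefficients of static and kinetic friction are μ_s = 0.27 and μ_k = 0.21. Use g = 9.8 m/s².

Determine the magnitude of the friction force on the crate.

Resolve perpendicular to the incline: N = m g cos θ + P sin θ = 58×9.8×cos 43.7° + 336×sin 43.7° = 643.1 N.
Along the incline, the net driving force (taking up-slope positive) is P cos θ − m g sin θ = 242.9 − 392.7 = -149.8 N, so equilibrium requires friction f = 149.8 N (up-slope).
The limit of static friction is μ_s N = 173.6 N.
Since 149.8 N is within the 173.6 N limit, the crate stays put and friction is exactly 150 N.

f ≈ 150 N (up the incline)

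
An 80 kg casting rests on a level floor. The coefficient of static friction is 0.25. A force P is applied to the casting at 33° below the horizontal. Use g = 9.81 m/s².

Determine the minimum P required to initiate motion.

P ≈ 279 N

N = m g + P sin α (the push presses the casting into the level floor).
At impending slip, P cos α = μ_s N = μ_s (m g + P sin α).
Solving: P (cos α − μ_s sin α) = μ_s m g → P = 0.25×785/(cos 33° − 0.25 sin 33°) = 196/0.7025 = 279 N.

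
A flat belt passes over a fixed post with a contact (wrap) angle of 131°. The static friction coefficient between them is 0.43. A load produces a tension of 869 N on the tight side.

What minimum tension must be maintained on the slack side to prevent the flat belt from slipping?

T_min ≈ 325 N

Capstan equation at impending slip: T_tight/T_slack = e^{μβ}.
β = 131° = 2.286 rad; e^{μβ} = e^{0.43×2.286} = 2.673.
T_slack = T_tight / e^{μβ} = 869 / 2.673 = 325 N.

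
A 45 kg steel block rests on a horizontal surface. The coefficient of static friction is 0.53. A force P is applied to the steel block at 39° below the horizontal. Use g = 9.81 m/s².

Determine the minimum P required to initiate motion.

P ≈ 527 N

N = m g + P sin α (the push presses the steel block into the horizontal surface).
At impending slip, P cos α = μ_s N = μ_s (m g + P sin α).
Solving: P (cos α − μ_s sin α) = μ_s m g → P = 0.53×441/(cos 39° − 0.53 sin 39°) = 234/0.4436 = 527 N.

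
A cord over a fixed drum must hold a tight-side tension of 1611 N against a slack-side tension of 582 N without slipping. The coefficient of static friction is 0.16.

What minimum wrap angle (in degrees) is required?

β_min ≈ 365°

T₂/T₁ = e^{μβ} → β = ln(T₂/T₁)/μ.
β = ln(1611/582)/0.16 = 1.018/0.16 = 6.363 rad.
In degrees: β = 6.363 × 180/π = 365°.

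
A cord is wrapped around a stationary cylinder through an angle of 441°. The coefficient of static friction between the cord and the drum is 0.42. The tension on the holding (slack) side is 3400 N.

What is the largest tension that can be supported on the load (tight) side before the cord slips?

At impending slip the capstan equation gives T₂/T₁ = e^{μβ} with β in radians.
β = 441° × π/180 = 7.697 rad.
e^{μβ} = e^{0.42×7.697} = 25.35.
T₂ = T₁ · e^{μβ} = 3400 × 25.35 = 86200 N.

T_max ≈ 86200 N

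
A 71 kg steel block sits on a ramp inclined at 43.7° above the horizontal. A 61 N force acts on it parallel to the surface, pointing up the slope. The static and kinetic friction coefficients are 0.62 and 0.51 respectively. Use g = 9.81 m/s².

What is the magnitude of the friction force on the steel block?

f ≈ 257 N (up the incline)

The normal reaction is N = m g cos θ = 503.6 N.
The friction needed for equilibrium is m g sin θ − P = 481.2 − 61 = 420.2 N, measured positive up-slope.
Maximum static friction available: μ_s N = 0.62 × 503.6 = 312.2 N.
|420.2| exceeds 312.2 N, so the steel block slips down-slope; friction is kinetic, f = μ_k N = 0.51×503.6 = 257 N.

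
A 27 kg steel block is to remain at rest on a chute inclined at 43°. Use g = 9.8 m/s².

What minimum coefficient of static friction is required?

At the slip threshold m g sin θ = μ_s m g cos θ, so μ_s,min = tan θ.
μ_s,min = tan 43° = 0.933.

μ_s,min ≈ 0.933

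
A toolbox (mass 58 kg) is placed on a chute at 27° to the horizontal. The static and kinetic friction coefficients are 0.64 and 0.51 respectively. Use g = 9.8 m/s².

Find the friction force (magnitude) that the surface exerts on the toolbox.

f ≈ 258 N (up the incline)

Perpendicular to the surface, N = m g cos θ = 58·9.8·cos 27° = 506.4 N.
Along the slope the weight component is m g sin θ = 258 N; friction must supply exactly this, acting up-slope.
Static friction can supply at most μ_s N = 324.1 N.
Since |258| ≤ 324.1 N, static friction is sufficient; f equals the required value, not μ_s N.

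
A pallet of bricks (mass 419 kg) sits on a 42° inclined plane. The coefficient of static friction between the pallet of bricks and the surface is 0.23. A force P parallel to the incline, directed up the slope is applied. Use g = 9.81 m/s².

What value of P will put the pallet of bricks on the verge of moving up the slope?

At impending motion up the slope, friction acts down-slope at its limit: f = μ_s N.
P is parallel to the surface, so N = m g cos θ = 3050 N.
Along the incline: P = m g sin θ + μ_s N = 2750 + 0.23×3050 = 3450 N.

P ≈ 3450 N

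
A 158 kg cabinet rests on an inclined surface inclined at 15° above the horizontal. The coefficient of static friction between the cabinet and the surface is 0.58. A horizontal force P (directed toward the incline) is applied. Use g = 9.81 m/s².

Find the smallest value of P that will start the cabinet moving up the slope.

At impending motion up the slope, friction acts down-slope at its limit: f = μ_s N.
Perpendicular to the incline: N = m g cos θ + P sin θ.
Along the incline: P cos θ = m g sin θ + μ_s N = m g sin θ + μ_s (m g cos θ + P sin θ).
Solving, P (cos θ − μ_s sin θ) = m g (sin θ + μ_s cos θ), so P = 158×9.81×(sin 15° + 0.58 cos 15°)/(cos 15° − 0.58 sin 15°) = 1550×0.8191/0.8158 = 1560 N.

P ≈ 1560 N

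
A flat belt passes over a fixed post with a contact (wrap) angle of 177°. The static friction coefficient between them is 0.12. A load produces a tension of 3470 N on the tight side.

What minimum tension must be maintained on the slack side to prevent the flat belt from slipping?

Capstan equation at impending slip: T_tight/T_slack = e^{μβ}.
β = 177° = 3.089 rad; e^{μβ} = e^{0.12×3.089} = 1.449.
T_slack = T_tight / e^{μβ} = 3470 / 1.449 = 2400 N.

T_min ≈ 2400 N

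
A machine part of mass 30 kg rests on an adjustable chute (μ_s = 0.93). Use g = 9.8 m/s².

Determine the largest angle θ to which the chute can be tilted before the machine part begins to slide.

At the slip threshold, m g sin θ = μ_s · m g cos θ, so tan θ = μ_s.
θ_max = arctan(0.93) = 42.9°.

θ_max ≈ 42.9°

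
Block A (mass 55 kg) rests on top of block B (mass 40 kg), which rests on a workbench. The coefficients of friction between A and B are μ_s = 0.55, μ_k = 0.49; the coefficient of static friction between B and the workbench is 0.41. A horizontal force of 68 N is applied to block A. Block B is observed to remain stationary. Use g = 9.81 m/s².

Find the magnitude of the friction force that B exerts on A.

f ≈ 68 N

The normal force B exerts on A is simply A's weight, N₁ = 539.6 N.
Maximum static friction on A from B: μ_s N₁ = 0.55×539.6 = 296.8 N.
Since P = 68 N ≤ 296.8 N, A does not slip on B; friction on A equals P = 68 N.
By Newton's third law B feels 68 N forward from A. With B stationary, the floor's static friction on B balances it: f₂ = 68 N (well within μ_s(m_A+m_B)g = 382.1 N).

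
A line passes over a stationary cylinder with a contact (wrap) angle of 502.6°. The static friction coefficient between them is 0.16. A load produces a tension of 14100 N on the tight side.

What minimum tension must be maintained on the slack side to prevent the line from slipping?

T_min ≈ 3460 N

Capstan equation at impending slip: T_tight/T_slack = e^{μβ}.
β = 502.6° = 8.772 rad; e^{μβ} = e^{0.16×8.772} = 4.07.
T_slack = T_tight / e^{μβ} = 14100 / 4.07 = 3460 N.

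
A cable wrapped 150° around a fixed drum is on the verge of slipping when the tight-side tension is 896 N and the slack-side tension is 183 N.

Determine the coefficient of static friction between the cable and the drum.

μ ≈ 0.607

T₂/T₁ = e^{μβ} → μ = ln(T₂/T₁)/β.
β = 150° = 2.618 rad.
μ = ln(896/183)/2.618 = ln(4.896)/2.618 = 0.607.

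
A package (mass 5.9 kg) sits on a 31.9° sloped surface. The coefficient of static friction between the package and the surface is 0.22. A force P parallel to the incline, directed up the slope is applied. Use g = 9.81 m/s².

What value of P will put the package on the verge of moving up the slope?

P ≈ 41.4 N

At impending motion up the slope, friction acts down-slope at its limit: f = μ_s N.
P is parallel to the surface, so N = m g cos θ = 49.1 N.
Along the incline: P = m g sin θ + μ_s N = 30.6 + 0.22×49.1 = 41.4 N.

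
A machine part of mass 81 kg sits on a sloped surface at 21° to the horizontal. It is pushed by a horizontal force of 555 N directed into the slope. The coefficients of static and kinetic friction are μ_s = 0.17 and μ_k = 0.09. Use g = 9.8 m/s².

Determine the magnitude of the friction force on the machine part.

Resolve perpendicular to the incline: N = m g cos θ + P sin θ = 81×9.8×cos 21° + 555×sin 21° = 940 N.
Parallel to the incline: P cos θ − m g sin θ = 518.1 − 284.5 = 233.7 N; the friction needed to balance this is 233.7 N acting down the slope.
The limit of static friction is μ_s N = 159.8 N.
The required 233.7 N exceeds the static limit, so the machine part slides up-slope and f = μ_k N = 0.09×940 = 84.6 N.

f ≈ 84.6 N (down the incline)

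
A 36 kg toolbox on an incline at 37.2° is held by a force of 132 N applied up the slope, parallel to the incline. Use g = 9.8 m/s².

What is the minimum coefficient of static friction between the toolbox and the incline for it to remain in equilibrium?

μ_s,min ≈ 0.289

N = m g cos θ = 281 N.
Friction must make up the shortfall along the incline: f = m g sin θ − P = 213.3 − 132 = 81.3 N.
At the threshold f = μ_s N, so μ_s,min = 81.3/281 = 0.289.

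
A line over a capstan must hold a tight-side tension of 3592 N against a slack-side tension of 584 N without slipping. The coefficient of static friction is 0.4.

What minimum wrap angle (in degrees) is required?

T₂/T₁ = e^{μβ} → β = ln(T₂/T₁)/μ.
β = ln(3592/584)/0.4 = 1.817/0.4 = 4.541 rad.
In degrees: β = 4.541 × 180/π = 260°.

β_min ≈ 260°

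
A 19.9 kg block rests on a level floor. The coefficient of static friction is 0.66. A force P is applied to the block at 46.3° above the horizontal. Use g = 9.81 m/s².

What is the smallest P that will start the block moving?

N = m g − P sin α (the pull lifts the block).
At impending slip, P cos α = μ_s N = μ_s (m g − P sin α).
Solving: P (cos α + μ_s sin α) = μ_s m g → P = 0.66×195/(cos 46.3° + 0.66 sin 46.3°) = 129/1.168 = 110 N.

P ≈ 110 N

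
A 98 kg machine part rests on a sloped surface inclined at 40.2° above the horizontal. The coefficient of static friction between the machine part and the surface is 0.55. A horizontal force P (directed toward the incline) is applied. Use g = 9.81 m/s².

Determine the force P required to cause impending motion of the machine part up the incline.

P ≈ 2510 N

At impending motion up the slope, friction acts down-slope at its limit: f = μ_s N.
Perpendicular to the incline: N = m g cos θ + P sin θ.
Along the incline: P cos θ = m g sin θ + μ_s N = m g sin θ + μ_s (m g cos θ + P sin θ).
Solving, P (cos θ − μ_s sin θ) = m g (sin θ + μ_s cos θ), so P = 98×9.81×(sin 40.2° + 0.55 cos 40.2°)/(cos 40.2° − 0.55 sin 40.2°) = 961×1.066/0.4088 = 2510 N.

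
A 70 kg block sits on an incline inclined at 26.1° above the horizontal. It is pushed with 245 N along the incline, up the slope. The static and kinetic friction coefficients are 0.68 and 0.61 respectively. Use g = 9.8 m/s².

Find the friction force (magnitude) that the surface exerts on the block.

The normal reaction is N = m g cos θ = 616 N.
For equilibrium along the incline the friction force must supply f = m g sin θ − P = 301.8 − 245 = 56.8 N (positive meaning up-slope).
The static-friction ceiling is μ_s N = 0.68 × 616 = 418.9 N.
Since |56.8| ≤ 418.9 N, the block remains in static equilibrium and friction takes exactly the required value.

f ≈ 56.8 N (up the incline)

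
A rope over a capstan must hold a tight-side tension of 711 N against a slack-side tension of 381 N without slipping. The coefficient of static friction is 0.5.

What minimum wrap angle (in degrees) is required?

β_min ≈ 71.5°

T₂/T₁ = e^{μβ} → β = ln(T₂/T₁)/μ.
β = ln(711/381)/0.5 = 0.6239/0.5 = 1.248 rad.
In degrees: β = 1.248 × 180/π = 71.5°.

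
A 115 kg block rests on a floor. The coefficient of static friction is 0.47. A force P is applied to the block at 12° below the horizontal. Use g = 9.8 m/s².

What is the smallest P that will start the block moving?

N = m g + P sin α (the push presses the block into the floor).
At impending slip, P cos α = μ_s N = μ_s (m g + P sin α).
Solving: P (cos α − μ_s sin α) = μ_s m g → P = 0.47×1130/(cos 12° − 0.47 sin 12°) = 530/0.8804 = 602 N.

P ≈ 602 N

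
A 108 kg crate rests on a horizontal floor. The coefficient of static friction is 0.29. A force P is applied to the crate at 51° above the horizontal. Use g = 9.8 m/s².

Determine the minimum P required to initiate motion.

P ≈ 359 N

N = m g − P sin α (the pull lifts the crate).
At impending slip, P cos α = μ_s N = μ_s (m g − P sin α).
Solving: P (cos α + μ_s sin α) = μ_s m g → P = 0.29×1060/(cos 51° + 0.29 sin 51°) = 307/0.8547 = 359 N.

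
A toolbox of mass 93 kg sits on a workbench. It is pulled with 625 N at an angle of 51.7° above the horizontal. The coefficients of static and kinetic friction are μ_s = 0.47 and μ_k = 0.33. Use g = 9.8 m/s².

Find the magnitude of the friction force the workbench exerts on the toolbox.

Vertical equilibrium gives N = m g − P sin α = 420.9 N.
For equilibrium, f = P cos α = 625×cos 51.7° = 387.4 N.
The static-friction limit is μ_s N = 197.8 N.
The required friction exceeds μ_s N, so the toolbox moves and f = μ_k N = 139 N.

f ≈ 139 N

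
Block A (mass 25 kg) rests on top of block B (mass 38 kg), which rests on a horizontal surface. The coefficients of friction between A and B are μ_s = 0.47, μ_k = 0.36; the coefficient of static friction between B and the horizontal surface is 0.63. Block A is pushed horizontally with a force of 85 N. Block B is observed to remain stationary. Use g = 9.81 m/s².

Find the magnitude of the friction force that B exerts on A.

Between the blocks, N₁ = m_A g = 245.2 N.
So the A–B interface can sustain at most μ_s N₁ = 115.3 N of static friction.
P = 85 N is within that limit, so A and B move together (both at rest); the A–B friction is simply f₁ = P = 85 N.
By Newton's third law B feels 85 N forward from A. With B stationary, the floor's static friction on B balances it: f₂ = 85 N (well within μ_s(m_A+m_B)g = 389.4 N).

f ≈ 85 N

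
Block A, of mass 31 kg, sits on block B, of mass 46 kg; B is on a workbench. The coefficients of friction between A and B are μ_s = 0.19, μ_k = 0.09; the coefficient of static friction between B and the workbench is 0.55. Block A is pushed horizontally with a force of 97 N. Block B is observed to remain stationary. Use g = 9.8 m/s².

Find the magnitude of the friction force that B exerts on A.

f ≈ 27.3 N

Normal force at the A–B interface: N₁ = m_A g = 303.8 N.
So the A–B interface can sustain at most μ_s N₁ = 57.72 N of static friction.
Since P = 97 N > 57.72 N, A slides on B; the A–B friction is kinetic: f₁ = μ_k N₁ = 0.09×303.8 = 27.3 N.
B experiences an equal 27.3 N forward from A (third law). B is in equilibrium, so the floor supplies f₂ = 27.3 N of static friction (limit μ_s(m_A+m_B)g = 415 N, not exceeded).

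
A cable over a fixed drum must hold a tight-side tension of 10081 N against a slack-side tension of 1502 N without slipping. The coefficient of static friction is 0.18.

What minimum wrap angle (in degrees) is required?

β_min ≈ 606°

T₂/T₁ = e^{μβ} → β = ln(T₂/T₁)/μ.
β = ln(10081/1502)/0.18 = 1.904/0.18 = 10.58 rad.
In degrees: β = 10.58 × 180/π = 606°.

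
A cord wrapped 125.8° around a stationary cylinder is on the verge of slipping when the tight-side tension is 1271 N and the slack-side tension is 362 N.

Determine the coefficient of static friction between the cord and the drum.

T₂/T₁ = e^{μβ} → μ = ln(T₂/T₁)/β.
β = 125.8° = 2.196 rad.
μ = ln(1271/362)/2.196 = ln(3.511)/2.196 = 0.572.

μ ≈ 0.572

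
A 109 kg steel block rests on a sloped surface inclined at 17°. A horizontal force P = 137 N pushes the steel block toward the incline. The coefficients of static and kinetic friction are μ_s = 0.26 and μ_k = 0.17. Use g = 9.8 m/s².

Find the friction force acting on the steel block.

f ≈ 181 N (up the incline)

The horizontal push has a component P sin θ into the surface, so N = m g cos θ + P sin θ = 1022 + 40.05 = 1062 N.
Parallel to the incline: P cos θ − m g sin θ = 131 − 312.3 = -181.3 N; the friction needed to balance this is 181.3 N acting up the slope.
The limit of static friction is μ_s N = 276 N.
Since 181.3 N is within the 276 N limit, the steel block stays put and friction is exactly 181 N.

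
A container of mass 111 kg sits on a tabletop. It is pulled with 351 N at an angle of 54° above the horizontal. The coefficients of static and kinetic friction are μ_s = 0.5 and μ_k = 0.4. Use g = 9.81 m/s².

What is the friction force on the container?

f ≈ 206 N

N = m g − P sin α = 1089 − 351×sin 54° = 804.9 N.
For equilibrium, f = P cos α = 351×cos 54° = 206.3 N.
μ_s N = 0.5 × 804.9 = 402.5 N.
Since 206.3 N does not exceed the limit, the container stays at rest and f = 206 N.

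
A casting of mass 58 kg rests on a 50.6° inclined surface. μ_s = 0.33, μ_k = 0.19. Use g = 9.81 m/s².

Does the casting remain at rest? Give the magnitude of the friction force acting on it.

N = m g cos θ = 361 N.
Down-slope weight component: m g sin θ = 440 N.
μ_s N = 119 N.
440 > 119 N, so it slides; kinetic friction f = μ_k N = 0.19×361 = 68.6 N.

f ≈ 68.6 N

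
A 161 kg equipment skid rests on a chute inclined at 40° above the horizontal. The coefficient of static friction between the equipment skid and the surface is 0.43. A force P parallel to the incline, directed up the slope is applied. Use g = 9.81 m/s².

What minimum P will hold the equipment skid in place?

P_min ≈ 495 N

The equipment skid tends to slide down (tan θ > μ_s), so at the point of impending slip friction acts up-slope at its limit: f = μ_s N.
P is parallel to the surface, so N = m g cos θ = 1210 N.
Along the incline: P + μ_s N = m g sin θ, so P = 1020 − 0.43×1210 = 495 N.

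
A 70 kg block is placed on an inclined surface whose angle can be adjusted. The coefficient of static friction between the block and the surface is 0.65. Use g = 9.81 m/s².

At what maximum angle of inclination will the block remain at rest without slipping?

θ_max ≈ 33°

At the slip threshold, m g sin θ = μ_s · m g cos θ, so tan θ = μ_s.
θ_max = arctan(0.65) = 33°.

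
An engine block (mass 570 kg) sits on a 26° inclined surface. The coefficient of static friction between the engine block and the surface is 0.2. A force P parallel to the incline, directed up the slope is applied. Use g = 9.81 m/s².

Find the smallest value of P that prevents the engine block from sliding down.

P_min ≈ 1450 N

The engine block tends to slide down (tan θ > μ_s), so at the point of impending slip friction acts up-slope at its limit: f = μ_s N.
P is parallel to the surface, so N = m g cos θ = 5030 N.
Along the incline: P + μ_s N = m g sin θ, so P = 2450 − 0.2×5030 = 1450 N.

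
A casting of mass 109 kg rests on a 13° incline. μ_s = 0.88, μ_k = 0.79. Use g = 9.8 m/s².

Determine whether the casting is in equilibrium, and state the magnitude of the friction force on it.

N = m g cos θ = 1040 N.
Down-slope weight component: m g sin θ = 240 N.
μ_s N = 916 N.
240 ≤ 916 N, so it stays put; friction = 240 N.

f ≈ 240 N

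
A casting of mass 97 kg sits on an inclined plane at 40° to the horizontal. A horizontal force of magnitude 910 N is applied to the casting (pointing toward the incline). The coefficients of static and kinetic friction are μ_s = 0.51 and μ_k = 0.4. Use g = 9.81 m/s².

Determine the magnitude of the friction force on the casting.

Normal direction: N = m g cos θ + P sin θ = 1314 N.
Parallel to the incline: P cos θ − m g sin θ = 697.1 − 611.7 = 85.44 N; the friction needed to balance this is 85.44 N acting down the slope.
Maximum static friction: μ_s N = 0.51 × 1314 = 670.1 N.
Since 85.44 N is within the 670.1 N limit, the casting stays put and friction is exactly 85.4 N.

f ≈ 85.4 N (down the incline)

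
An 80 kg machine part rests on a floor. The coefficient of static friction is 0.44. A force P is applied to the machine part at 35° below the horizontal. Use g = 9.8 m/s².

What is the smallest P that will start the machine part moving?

N = m g + P sin α (the push presses the machine part into the floor).
At impending slip, P cos α = μ_s N = μ_s (m g + P sin α).
Solving: P (cos α − μ_s sin α) = μ_s m g → P = 0.44×784/(cos 35° − 0.44 sin 35°) = 345/0.5668 = 609 N.

P ≈ 609 N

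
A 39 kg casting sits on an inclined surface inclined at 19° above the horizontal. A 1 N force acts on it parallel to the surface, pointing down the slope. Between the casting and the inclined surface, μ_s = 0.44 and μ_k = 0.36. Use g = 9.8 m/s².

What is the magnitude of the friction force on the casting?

The normal reaction is N = m g cos θ = 361.4 N.
Parallel to the incline, ΣF = 0 gives f = m g sin θ + P = 124.4 + 1 = 125.4 N (up-slope positive).
Maximum static friction available: μ_s N = 0.44 × 361.4 = 159 N.
Since |125.4| ≤ 159 N, no slip — friction simply equals what equilibrium demands.

f ≈ 125 N (up the incline)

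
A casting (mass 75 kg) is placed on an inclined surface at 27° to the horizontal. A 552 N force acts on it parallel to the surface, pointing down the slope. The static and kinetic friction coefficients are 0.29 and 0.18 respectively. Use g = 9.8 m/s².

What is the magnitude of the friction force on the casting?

f ≈ 118 N (up the incline)

The normal reaction is N = m g cos θ = 654.9 N.
For equilibrium along the incline the friction force must supply f = m g sin θ + P = 333.7 + 552 = 885.7 N (positive meaning up-slope).
Maximum static friction available: μ_s N = 0.29 × 654.9 = 189.9 N.
|885.7| exceeds 189.9 N, so the casting slips down-slope; friction is kinetic, f = μ_k N = 0.18×654.9 = 118 N.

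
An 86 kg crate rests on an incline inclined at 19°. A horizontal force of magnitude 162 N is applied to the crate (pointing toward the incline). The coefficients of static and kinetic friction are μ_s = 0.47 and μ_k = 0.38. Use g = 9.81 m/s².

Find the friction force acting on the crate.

f ≈ 121 N (up the incline)

Resolve perpendicular to the incline: N = m g cos θ + P sin θ = 86×9.81×cos 19° + 162×sin 19° = 850.4 N.
Along the incline, the net driving force (taking up-slope positive) is P cos θ − m g sin θ = 153.2 − 274.7 = -121.5 N, so equilibrium requires friction f = 121.5 N (up-slope).
Maximum static friction: μ_s N = 0.47 × 850.4 = 399.7 N.
|f_req| = 121.5 ≤ 399.7 N → the crate is in equilibrium; friction equals the required value.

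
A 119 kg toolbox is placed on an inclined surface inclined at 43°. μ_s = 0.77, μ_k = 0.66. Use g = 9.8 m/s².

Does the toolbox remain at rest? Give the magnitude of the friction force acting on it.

N = m g cos θ = 853 N.
Down-slope weight component: m g sin θ = 795 N.
μ_s N = 657 N.
795 > 657 N, so it slides; kinetic friction f = μ_k N = 0.66×853 = 563 N.

f ≈ 563 N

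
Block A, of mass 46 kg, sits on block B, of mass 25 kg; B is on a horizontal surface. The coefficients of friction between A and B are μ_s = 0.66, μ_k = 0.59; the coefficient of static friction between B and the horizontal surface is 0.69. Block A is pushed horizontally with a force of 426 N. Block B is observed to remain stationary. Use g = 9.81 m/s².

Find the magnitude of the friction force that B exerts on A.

f ≈ 266 N

The normal force B exerts on A is simply A's weight, N₁ = 451.3 N.
So the A–B interface can sustain at most μ_s N₁ = 297.8 N of static friction.
P = 426 N exceeds that limit, so A slips over B and the interface friction becomes kinetic: f₁ = μ_k N₁ = 0.59×451.3 = 266 N.
By Newton's third law B feels 266 N forward from A. With B stationary, the floor's static friction on B balances it: f₂ = 266 N (well within μ_s(m_A+m_B)g = 480.6 N).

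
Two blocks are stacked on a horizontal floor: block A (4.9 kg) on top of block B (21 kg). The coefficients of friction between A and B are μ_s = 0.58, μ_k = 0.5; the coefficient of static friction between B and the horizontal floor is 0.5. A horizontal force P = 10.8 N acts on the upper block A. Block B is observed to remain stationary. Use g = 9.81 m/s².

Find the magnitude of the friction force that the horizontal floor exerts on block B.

f ≈ 10.8 N

The normal force B exerts on A is simply A's weight, N₁ = 48.07 N.
Maximum static friction on A from B: μ_s N₁ = 0.58×48.07 = 27.88 N.
P = 10.8 N is within that limit, so A and B move together (both at rest); the A–B friction is simply f₁ = P = 10.8 N.
By Newton's third law B feels 10.8 N forward from A. With B stationary, the floor's static friction on B balances it: f₂ = 10.8 N (well within μ_s(m_A+m_B)g = 127 N).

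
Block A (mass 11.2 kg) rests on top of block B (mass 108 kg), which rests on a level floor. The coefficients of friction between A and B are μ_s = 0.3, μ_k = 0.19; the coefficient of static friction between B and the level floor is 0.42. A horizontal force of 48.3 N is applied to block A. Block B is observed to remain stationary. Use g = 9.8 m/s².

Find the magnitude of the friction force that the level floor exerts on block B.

The normal force B exerts on A is simply A's weight, N₁ = 109.8 N.
Maximum static friction on A from B: μ_s N₁ = 0.3×109.8 = 32.93 N.
P = 48.3 N exceeds that limit, so A slips over B and the interface friction becomes kinetic: f₁ = μ_k N₁ = 0.19×109.8 = 20.9 N.
By Newton's third law B feels 20.9 N forward from A. With B stationary, the floor's static friction on B balances it: f₂ = 20.9 N (well within μ_s(m_A+m_B)g = 490.6 N).

f ≈ 20.9 N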